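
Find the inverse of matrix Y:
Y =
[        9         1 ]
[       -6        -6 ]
det(Y) = -48
Y⁻¹ =
[      1/8      1/48 ]
[     -1/8     -3/16 ]

For a 2×2 matrix Y = [[a, b], [c, d]] with det(Y) ≠ 0, Y⁻¹ = (1/det(Y)) * [[d, -b], [-c, a]].
det(Y) = (9)*(-6) - (1)*(-6) = -54 + 6 = -48.
Y⁻¹ = (1/-48) * [[-6, -1], [6, 9]].
Dividing each entry by -48 and reducing:
Y⁻¹ =
[      1/8      1/48 ]
[     -1/8     -3/16 ]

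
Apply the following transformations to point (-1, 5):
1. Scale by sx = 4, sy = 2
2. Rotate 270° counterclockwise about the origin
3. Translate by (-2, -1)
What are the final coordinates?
(8, 3)

Step 1: Scale → (-4, 10)
Step 2: Rotate 270° → (10, 4)
Step 3: Translate → (8, 3)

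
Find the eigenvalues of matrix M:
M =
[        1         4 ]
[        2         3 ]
λ = -1, 5

Solve det(M - λI) = 0. For a 2×2 matrix the characteristic equation is λ² - (trace)λ + det = 0.
trace(M) = a + d = 1 + 3 = 4.
det(M) = a*d - b*c = (1)*(3) - (4)*(2) = 3 - 8 = -5.
Characteristic equation: λ² - (4)λ + (-5) = 0.
Discriminant = (4)² - 4*(-5) = 16 + 20 = 36.
λ = (4 ± √36) / 2 = (4 ± 6) / 2 = -1, 5.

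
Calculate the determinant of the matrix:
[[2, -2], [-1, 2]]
2

For a 2×2 matrix [[a, b], [c, d]], det = ad - bc
det = (2)(2) - (-2)(-1) = 4 - 2 = 2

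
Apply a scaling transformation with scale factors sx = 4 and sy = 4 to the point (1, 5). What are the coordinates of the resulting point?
(4, 20)

Scaling matrix:
[[4, 0], [0, 4]]
Result: (1 × 4, 5 × 4) = (4, 20)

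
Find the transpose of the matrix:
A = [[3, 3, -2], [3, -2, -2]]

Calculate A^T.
[[3, 3], [3, -2], [-2, -2]]

The transpose sends entry (i,j) to (j,i); rows become columns.
Row 0 of A: [3, 3, -2] -> column 0 of A^T.
Row 1 of A: [3, -2, -2] -> column 1 of A^T.
A^T = [[3, 3], [3, -2], [-2, -2]]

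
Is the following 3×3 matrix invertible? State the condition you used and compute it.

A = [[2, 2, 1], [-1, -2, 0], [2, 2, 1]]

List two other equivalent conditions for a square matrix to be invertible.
No, not invertible; det(A) = 0 (two rows are equal, so the rows are linearly dependent). Equivalent conditions (failing for this A): rank(A) < 3; Ax = 0 has non-trivial solutions; 0 is an eigenvalue; the columns are linearly dependent.

To check invertibility, compute det(A).
In this matrix, row 0 and the last row are identical, so one row is a scalar multiple of another and the rows are linearly dependent.
A matrix with linearly dependent rows has det = 0 and is not invertible.
Equivalent failed conditions:
- rank(A) < 3.
- Ax = 0 has non-trivial solutions.
- 0 is an eigenvalue.
- The columns are linearly dependent.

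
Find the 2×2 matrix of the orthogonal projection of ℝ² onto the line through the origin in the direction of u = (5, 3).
[[25/34, 15/34], [15/34, 9/34]]

The orthogonal projection onto the line spanned by a nonzero vector u = (a, b) has matrix P = (u uᵀ) / (uᵀ u) = (1/(a² + b²)) · [[a², ab], [ab, b²]].
Here u = (5, 3), so a² + b² = 25 + 9 = 34.
P = (1/34) · [[25, 15], [15, 9]] = [[25/34, 15/34], [15/34, 9/34]].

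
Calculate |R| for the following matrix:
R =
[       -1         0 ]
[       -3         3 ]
det(R) = -3

For a 2×2 matrix [[a, b], [c, d]], det = a*d - b*c.
det(R) = (-1)*(3) - (0)*(-3) = -3 - 0 = -3.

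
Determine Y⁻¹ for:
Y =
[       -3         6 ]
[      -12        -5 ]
det(Y) = 87
Y⁻¹ =
[    -5/87     -2/29 ]
[     4/29     -1/29 ]

For a 2×2 matrix Y = [[a, b], [c, d]] with det(Y) ≠ 0, Y⁻¹ = (1/det(Y)) * [[d, -b], [-c, a]].
det(Y) = (-3)*(-5) - (6)*(-12) = 15 + 72 = 87.
Y⁻¹ = (1/87) * [[-5, -6], [12, -3]].
Dividing each entry by 87 and reducing:
Y⁻¹ =
[    -5/87     -2/29 ]
[     4/29     -1/29 ]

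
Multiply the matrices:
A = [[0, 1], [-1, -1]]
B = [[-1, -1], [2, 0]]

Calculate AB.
[[2, 0], [-1, 1]]

Each entry (i,j) of AB = sum over k of A[i][k]*B[k][j].
(AB)[0][0] = (0)*(-1) + (1)*(2) = 2
(AB)[0][1] = (0)*(-1) + (1)*(0) = 0
(AB)[1][0] = (-1)*(-1) + (-1)*(2) = -1
(AB)[1][1] = (-1)*(-1) + (-1)*(0) = 1
AB = [[2, 0], [-1, 1]]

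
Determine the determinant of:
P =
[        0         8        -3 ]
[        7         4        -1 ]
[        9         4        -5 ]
det(P) = 232

Expand along row 0 (cofactor expansion): det(P) = a*(e*i - f*h) - b*(d*i - f*g) + c*(d*h - e*g), where the 3×3 is [[a, b, c], [d, e, f], [g, h, i]].
Minor M_00 = (4)*(-5) - (-1)*(4) = -20 + 4 = -16.
Minor M_01 = (7)*(-5) - (-1)*(9) = -35 + 9 = -26.
Minor M_02 = (7)*(4) - (4)*(9) = 28 - 36 = -8.
det(P) = (0)*(-16) - (8)*(-26) + (-3)*(-8) = 0 + 208 + 24 = 232.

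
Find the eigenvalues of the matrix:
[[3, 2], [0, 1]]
λ = 1 and λ = 3

Characteristic equation: det(A - λI) = 0
λ² - (trace)λ + (det) = 0
λ² - (4)λ + (3) = 0
λ² - 4λ + 3 = 0
Solving: λ = 1, 3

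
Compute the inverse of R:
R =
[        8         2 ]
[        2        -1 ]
det(R) = -12
R⁻¹ =
[     1/12       1/6 ]
[      1/6      -2/3 ]

For a 2×2 matrix R = [[a, b], [c, d]] with det(R) ≠ 0, R⁻¹ = (1/det(R)) * [[d, -b], [-c, a]].
det(R) = (8)*(-1) - (2)*(2) = -8 - 4 = -12.
R⁻¹ = (1/-12) * [[-1, -2], [-2, 8]].
Dividing each entry by -12 and reducing:
R⁻¹ =
[     1/12       1/6 ]
[      1/6      -2/3 ]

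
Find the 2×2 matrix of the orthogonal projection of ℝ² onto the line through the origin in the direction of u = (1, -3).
[[1/10, -3/10], [-3/10, 9/10]]

The orthogonal projection onto the line spanned by a nonzero vector u = (a, b) has matrix P = (u uᵀ) / (uᵀ u) = (1/(a² + b²)) · [[a², ab], [ab, b²]].
Here u = (1, -3), so a² + b² = 1 + 9 = 10.
P = (1/10) · [[1, -3], [-3, 9]] = [[1/10, -3/10], [-3/10, 9/10]].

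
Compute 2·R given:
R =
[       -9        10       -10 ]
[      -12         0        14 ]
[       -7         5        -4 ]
2R =
[      -18        20       -20 ]
[      -24         0        28 ]
[      -14        10        -8 ]

Scalar multiplication is elementwise: (2R)[i][j] = 2 * R[i][j].
  (2R)[0][0] = 2 * (-9) = -18
  (2R)[0][1] = 2 * (10) = 20
  (2R)[0][2] = 2 * (-10) = -20
  (2R)[1][0] = 2 * (-12) = -24
  (2R)[1][1] = 2 * (0) = 0
  (2R)[1][2] = 2 * (14) = 28
  (2R)[2][0] = 2 * (-7) = -14
  (2R)[2][1] = 2 * (5) = 10
  (2R)[2][2] = 2 * (-4) = -8
2R =
[      -18        20       -20 ]
[      -24         0        28 ]
[      -14        10        -8 ]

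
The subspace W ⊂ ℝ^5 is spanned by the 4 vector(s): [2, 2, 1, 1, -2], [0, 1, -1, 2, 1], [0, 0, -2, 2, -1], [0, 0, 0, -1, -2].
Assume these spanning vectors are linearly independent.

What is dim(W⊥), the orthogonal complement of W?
dim(W⊥) = 1

For any subspace W of ℝ^n, dim(W) + dim(W⊥) = n (the whole-space dimension).
Here the given 4 vectors are linearly independent, so dim(W) = 4.
Thus dim(W⊥) = n - dim(W) = 5 - 4 = 1.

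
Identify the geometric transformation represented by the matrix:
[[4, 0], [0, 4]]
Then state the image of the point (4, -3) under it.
uniform scaling by factor 4; image of (4, -3) is (16, -12)

This is a diagonal matrix with equal entries 4, so it scales both axes by the same factor 4.
The matrix [[4, 0], [0, 4]] represents: uniform scaling by factor 4.
Applying it to (4, -3): [4·4 + 0·-3, 0·4 + 4·-3] = (16, -12).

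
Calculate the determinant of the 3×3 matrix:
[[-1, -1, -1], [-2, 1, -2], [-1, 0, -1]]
0

Expansion along first row:
det = -1·det([[1,-2],[0,-1]]) - -1·det([[-2,-2],[-1,-1]]) + -1·det([[-2,1],[-1,0]])
    = -1·(1·-1 - -2·0) - -1·(-2·-1 - -2·-1) + -1·(-2·0 - 1·-1)
    = -1·-1 - -1·0 + -1·1
    = 1 + 0 + -1 = 0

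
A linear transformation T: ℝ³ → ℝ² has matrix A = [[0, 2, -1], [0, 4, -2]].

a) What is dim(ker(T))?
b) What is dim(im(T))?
dim(ker) = 2, dim(im) = 1

Observe that row 2 = 2 × row 1 (so the rows are linearly dependent).
Thus rank(A) = 1 (only one linearly independent row).
dim(im(T)) = rank(A) = 1.
By the rank-nullity theorem applied to T: ℝ³ → ℝ², rank(A) + nullity(A) = 3 (the domain dimension), so dim(ker(T)) = 3 - 1 = 2.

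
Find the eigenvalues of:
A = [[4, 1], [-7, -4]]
λ = -3, 3

Solve det(A - λI) = 0. For a 2×2 matrix this is λ² - (trace)λ + det = 0.
trace(A) = 4 - 4 = 0.
det(A) = (4)*(-4) - (1)*(-7) = -16 + 7 = -9.
Characteristic equation: λ² - (0)λ + (-9) = 0.
Discriminant: (0)² - 4*(-9) = 0 + 36 = 36.
Roots: λ = (0 ± √36) / 2 = -3, 3.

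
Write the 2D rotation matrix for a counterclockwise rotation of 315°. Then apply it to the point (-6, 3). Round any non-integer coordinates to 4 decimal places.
R = [[√2/2, √2/2], [-√2/2, √2/2]]; R·(-6, 3) = (-2.1213, 6.3640)

Rotation matrix formula: R(θ) = [[cos θ, -sin θ], [sin θ, cos θ]]
For θ = 315°:
cos(315°) = √2/2
sin(315°) = -√2/2
R = [[√2/2, √2/2], [-√2/2, √2/2]]
Apply to (-6, 3): [√2/2·-6 + (√2/2)·3, -√2/2·-6 + √2/2·3] = (-2.1213, 6.3640)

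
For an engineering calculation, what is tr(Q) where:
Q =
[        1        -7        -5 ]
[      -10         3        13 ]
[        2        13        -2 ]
tr(Q) = 1 + 3 - 2 = 2

The trace of a square matrix is the sum of its diagonal entries.
Diagonal entries of Q: Q[0][0] = 1, Q[1][1] = 3, Q[2][2] = -2.
tr(Q) = 1 + 3 - 2 = 2.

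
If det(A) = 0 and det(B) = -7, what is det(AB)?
0

Use the multiplicative property of determinants: det(AB) = det(A)*det(B).
det(AB) = (0)*(-7) = 0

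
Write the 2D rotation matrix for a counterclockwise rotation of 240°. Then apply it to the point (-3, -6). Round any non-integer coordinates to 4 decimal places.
R = [[-1/2, √3/2], [-√3/2, -1/2]]; R·(-3, -6) = (-3.6962, 5.5981)

Rotation matrix formula: R(θ) = [[cos θ, -sin θ], [sin θ, cos θ]]
For θ = 240°:
cos(240°) = -1/2
sin(240°) = -√3/2
R = [[-1/2, √3/2], [-√3/2, -1/2]]
Apply to (-3, -6): [-1/2·-3 + (√3/2)·-6, -√3/2·-3 + -1/2·-6] = (-3.6962, 5.5981)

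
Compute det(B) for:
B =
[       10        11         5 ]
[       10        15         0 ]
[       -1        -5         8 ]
det(B) = 145

Expand along row 0 (cofactor expansion): det(B) = a*(e*i - f*h) - b*(d*i - f*g) + c*(d*h - e*g), where the 3×3 is [[a, b, c], [d, e, f], [g, h, i]].
Minor M_00 = (15)*(8) - (0)*(-5) = 120 - 0 = 120.
Minor M_01 = (10)*(8) - (0)*(-1) = 80 - 0 = 80.
Minor M_02 = (10)*(-5) - (15)*(-1) = -50 + 15 = -35.
det(B) = (10)*(120) - (11)*(80) + (5)*(-35) = 1200 - 880 - 175 = 145.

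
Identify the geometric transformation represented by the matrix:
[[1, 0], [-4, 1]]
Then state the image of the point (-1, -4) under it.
vertical shear with factor -4; image of (-1, -4) is (-1, 0)

The matrix [[1, 0], [k, 1]] sends (x, y) to (x, -4x + y), leaving the x-coordinate fixed: a vertical shear.
The matrix [[1, 0], [-4, 1]] represents: vertical shear with factor -4.
Applying it to (-1, -4): [1·-1 + 0·-4, -4·-1 + 1·-4] = (-1, 0).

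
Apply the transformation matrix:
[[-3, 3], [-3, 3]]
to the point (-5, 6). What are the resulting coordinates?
(33, 33)

Matrix multiplication:
[[-3, 3], [-3, 3]] × [-5, 6]ᵀ
= [-3×-5 + 3×6, -3×-5 + 3×6]ᵀ
= [33.0000, 33.0000]ᵀ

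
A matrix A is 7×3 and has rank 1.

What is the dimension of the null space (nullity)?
2

The rank-nullity theorem for an m×n matrix states:
rank(A) + nullity(A) = n (the number of columns).
Here n = 3 and rank(A) = 1, so nullity(A) = 3 - 1 = 2.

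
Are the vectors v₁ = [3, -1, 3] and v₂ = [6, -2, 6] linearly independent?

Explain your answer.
No, linearly dependent (v₂ = 2·v₁)

Check whether there is a scalar k with v₂ = k·v₁.
Comparing components, k = 2 satisfies 2·[3, -1, 3] = [6, -2, 6].
Since v₂ is a scalar multiple of v₁, the two vectors are linearly dependent.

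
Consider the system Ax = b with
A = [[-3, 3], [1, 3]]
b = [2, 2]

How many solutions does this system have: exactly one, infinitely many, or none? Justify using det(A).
Exactly one solution

Compute det(A) = (-3)*(3) - (3)*(1) = -12.
Because det(A) ≠ 0, A is invertible and Ax = b has a unique solution for every b (here x = A⁻¹ b).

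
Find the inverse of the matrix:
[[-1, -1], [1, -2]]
[[-2/3, 1/3], [-1/3, -1/3]]

For [[a,b],[c,d]], inverse = (1/det)·[[d,-b],[-c,a]]
det = -1·-2 - -1·1 = 3
Inverse = (1/3)·[[-2, 1], [-1, -1]]
        = [[-2/3, 1/3], [-1/3, -1/3]]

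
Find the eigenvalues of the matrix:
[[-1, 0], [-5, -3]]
λ = -3 and λ = -1

Characteristic equation: det(A - λI) = 0
λ² - (trace)λ + (det) = 0
λ² - (-4)λ + (3) = 0
λ² + 4λ + 3 = 0
Solving: λ = -3, -1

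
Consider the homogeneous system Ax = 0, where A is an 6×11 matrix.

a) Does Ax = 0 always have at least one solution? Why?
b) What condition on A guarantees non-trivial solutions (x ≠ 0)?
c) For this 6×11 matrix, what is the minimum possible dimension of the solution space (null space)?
a) Yes, x = 0 is always a solution. b) When A has linearly dependent columns (rank < n). c) Minimum nullity = 5.

a) x = 0 satisfies A·0 = 0, so the zero vector is always a solution.
b) Non-trivial solutions exist iff the columns of A are linearly dependent, equivalently rank(A) < n (the number of columns).
c) By rank-nullity, rank(A) + nullity(A) = n = 11. Since A has only 6 rows, rank(A) ≤ 6, so nullity(A) ≥ 11 - 6 = 5.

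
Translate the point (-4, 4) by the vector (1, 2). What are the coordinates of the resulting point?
(-3, 6)

Translation by (1, 2):
x' = -4 + 1 = -3
y' = 4 + 2 = 6
Homogeneous matrix: [[1, 0, 1], [0, 1, 2], [0, 0, 1]]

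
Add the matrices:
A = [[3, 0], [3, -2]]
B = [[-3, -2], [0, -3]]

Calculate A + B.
[[0, -2], [3, -5]]

Add corresponding elements:
(3)+(-3)=0
(0)+(-2)=-2
(3)+(0)=3
(-2)+(-3)=-5
A + B = [[0, -2], [3, -5]]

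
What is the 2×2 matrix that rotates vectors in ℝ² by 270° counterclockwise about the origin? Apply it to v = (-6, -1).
R = [[0, 1], [-1, 0]]; R·v = (-1, 6)

A counterclockwise rotation by angle θ in ℝ² has matrix R(θ) = [[cos θ, -sin θ], [sin θ, cos θ]].
For θ = 270°: cos θ = 0, sin θ = -1.
R(270°) = [[0, 1], [-1, 0]].
R·v = [0·-6 + (1)·-1, -1·-6 + 0·-1] = (-1, 6).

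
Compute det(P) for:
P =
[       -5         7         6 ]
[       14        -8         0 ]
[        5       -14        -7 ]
det(P) = -530

Expand along row 0 (cofactor expansion): det(P) = a*(e*i - f*h) - b*(d*i - f*g) + c*(d*h - e*g), where the 3×3 is [[a, b, c], [d, e, f], [g, h, i]].
Minor M_00 = (-8)*(-7) - (0)*(-14) = 56 - 0 = 56.
Minor M_01 = (14)*(-7) - (0)*(5) = -98 - 0 = -98.
Minor M_02 = (14)*(-14) - (-8)*(5) = -196 + 40 = -156.
det(P) = (-5)*(56) - (7)*(-98) + (6)*(-156) = -280 + 686 - 936 = -530.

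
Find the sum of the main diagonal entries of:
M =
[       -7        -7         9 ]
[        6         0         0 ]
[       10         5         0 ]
tr(M) = -7 + 0 + 0 = -7

The trace of a square matrix is the sum of its diagonal entries.
Diagonal entries of M: M[0][0] = -7, M[1][1] = 0, M[2][2] = 0.
tr(M) = -7 + 0 + 0 = -7.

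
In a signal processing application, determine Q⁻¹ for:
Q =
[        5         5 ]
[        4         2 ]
det(Q) = -10
Q⁻¹ =
[     -1/5       1/2 ]
[      2/5      -1/2 ]

For a 2×2 matrix Q = [[a, b], [c, d]] with det(Q) ≠ 0, Q⁻¹ = (1/det(Q)) * [[d, -b], [-c, a]].
det(Q) = (5)*(2) - (5)*(4) = 10 - 20 = -10.
Q⁻¹ = (1/-10) * [[2, -5], [-4, 5]].
Dividing each entry by -10 and reducing:
Q⁻¹ =
[     -1/5       1/2 ]
[      2/5      -1/2 ]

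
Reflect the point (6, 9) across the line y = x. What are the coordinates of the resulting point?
(9, 6)

Reflection across line y = x: (6, 9) → (9, 6)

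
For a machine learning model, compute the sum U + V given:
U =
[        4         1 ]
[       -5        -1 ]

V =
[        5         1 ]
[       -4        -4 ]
U + V =
[        9         2 ]
[       -9        -5 ]

Matrix addition is elementwise: (U+V)[i][j] = U[i][j] + V[i][j].
  (U+V)[0][0] = (4) + (5) = 9
  (U+V)[0][1] = (1) + (1) = 2
  (U+V)[1][0] = (-5) + (-4) = -9
  (U+V)[1][1] = (-1) + (-4) = -5
U + V =
[        9         2 ]
[       -9        -5 ]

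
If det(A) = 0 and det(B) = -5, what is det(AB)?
0

Use the multiplicative property of determinants: det(AB) = det(A)*det(B).
det(AB) = (0)*(-5) = 0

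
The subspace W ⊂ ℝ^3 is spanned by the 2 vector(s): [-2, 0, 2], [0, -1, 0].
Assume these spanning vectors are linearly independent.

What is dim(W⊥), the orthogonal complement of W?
dim(W⊥) = 1

For any subspace W of ℝ^n, dim(W) + dim(W⊥) = n (the whole-space dimension).
Here the given 2 vectors are linearly independent, so dim(W) = 2.
Thus dim(W⊥) = n - dim(W) = 3 - 2 = 1.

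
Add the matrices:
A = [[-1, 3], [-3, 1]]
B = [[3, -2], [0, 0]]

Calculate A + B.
[[2, 1], [-3, 1]]

Add corresponding elements:
(-1)+(3)=2
(3)+(-2)=1
(-3)+(0)=-3
(1)+(0)=1
A + B = [[2, 1], [-3, 1]]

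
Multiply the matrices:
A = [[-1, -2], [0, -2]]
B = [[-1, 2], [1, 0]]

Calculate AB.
[[-1, -2], [-2, 0]]

Each entry (i,j) of AB = sum over k of A[i][k]*B[k][j].
(AB)[0][0] = (-1)*(-1) + (-2)*(1) = -1
(AB)[0][1] = (-1)*(2) + (-2)*(0) = -2
(AB)[1][0] = (0)*(-1) + (-2)*(1) = -2
(AB)[1][1] = (0)*(2) + (-2)*(0) = 0
AB = [[-1, -2], [-2, 0]]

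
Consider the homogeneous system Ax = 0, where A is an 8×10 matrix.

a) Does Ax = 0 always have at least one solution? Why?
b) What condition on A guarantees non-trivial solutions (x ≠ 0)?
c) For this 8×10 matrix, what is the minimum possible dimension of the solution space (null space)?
a) Yes, x = 0 is always a solution. b) When A has linearly dependent columns (rank < n). c) Minimum nullity = 2.

a) x = 0 satisfies A·0 = 0, so the zero vector is always a solution.
b) Non-trivial solutions exist iff the columns of A are linearly dependent, equivalently rank(A) < n (the number of columns).
c) By rank-nullity, rank(A) + nullity(A) = n = 10. Since A has only 8 rows, rank(A) ≤ 8, so nullity(A) ≥ 10 - 8 = 2.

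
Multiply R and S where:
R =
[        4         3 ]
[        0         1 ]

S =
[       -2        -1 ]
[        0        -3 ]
RS =
[       -8       -13 ]
[        0        -3 ]

Matrix multiplication: (RS)[i][j] = sum over k of R[i][k] * S[k][j].
  (RS)[0][0] = (4)*(-2) + (3)*(0) = -8
  (RS)[0][1] = (4)*(-1) + (3)*(-3) = -13
  (RS)[1][0] = (0)*(-2) + (1)*(0) = 0
  (RS)[1][1] = (0)*(-1) + (1)*(-3) = -3
RS =
[       -8       -13 ]
[        0        -3 ]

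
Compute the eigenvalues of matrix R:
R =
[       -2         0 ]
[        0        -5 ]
λ = -5, -2

Solve det(R - λI) = 0. For a 2×2 matrix the characteristic equation is λ² - (trace)λ + det = 0.
trace(R) = a + d = -2 - 5 = -7.
det(R) = a*d - b*c = (-2)*(-5) - (0)*(0) = 10 - 0 = 10.
Characteristic equation: λ² - (-7)λ + (10) = 0.
Discriminant = (-7)² - 4*(10) = 49 - 40 = 9.
λ = (-7 ± √9) / 2 = (-7 ± 3) / 2 = -5, -2.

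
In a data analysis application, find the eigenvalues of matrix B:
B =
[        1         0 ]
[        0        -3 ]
λ = -3, 1

Solve det(B - λI) = 0. For a 2×2 matrix the characteristic equation is λ² - (trace)λ + det = 0.
trace(B) = a + d = 1 - 3 = -2.
det(B) = a*d - b*c = (1)*(-3) - (0)*(0) = -3 - 0 = -3.
Characteristic equation: λ² - (-2)λ + (-3) = 0.
Discriminant = (-2)² - 4*(-3) = 4 + 12 = 16.
λ = (-2 ± √16) / 2 = (-2 ± 4) / 2 = -3, 1.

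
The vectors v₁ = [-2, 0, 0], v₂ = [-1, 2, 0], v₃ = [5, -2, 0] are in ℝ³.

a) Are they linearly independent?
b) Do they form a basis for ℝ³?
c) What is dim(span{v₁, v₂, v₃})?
Not independent, not a basis, dim(span) = 2

Check whether v₃ can be written as a linear combination of v₁ and v₂.
v₃ = (-2)·v₁ + (-1)·v₂ = [5, -2, 0], so the three vectors are linearly dependent.
Thus they do not form a basis for ℝ³, and dim(span{v₁, v₂, v₃}) = 2 (spanned by v₁ and v₂).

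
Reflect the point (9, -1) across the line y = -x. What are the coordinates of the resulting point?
(1, -9)

Reflection across line y = -x: (9, -1) → (1, -9)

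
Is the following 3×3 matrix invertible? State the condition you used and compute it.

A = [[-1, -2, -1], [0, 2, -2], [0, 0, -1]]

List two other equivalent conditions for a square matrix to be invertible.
Yes, invertible; det(A) = 2 ≠ 0. Equivalent conditions: rank(A) = 3; Ax = 0 has only the trivial solution; 0 is not an eigenvalue; the columns of A are linearly independent.

To check invertibility, compute det(A).
The given matrix is triangular, so det(A) equals the product of its diagonal entries = 2 ≠ 0.
Since det(A) ≠ 0, A is invertible.
Equivalent conditions for a square matrix A to be invertible:
- rank(A) = 3 (full rank).
- The homogeneous system Ax = 0 has only the trivial solution x = 0.
- 0 is not an eigenvalue of A.
- The columns (equivalently rows) of A are linearly independent.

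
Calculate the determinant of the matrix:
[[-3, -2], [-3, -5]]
9

For a 2×2 matrix [[a, b], [c, d]], det = ad - bc
det = (-3)(-5) - (-2)(-3) = 15 - 6 = 9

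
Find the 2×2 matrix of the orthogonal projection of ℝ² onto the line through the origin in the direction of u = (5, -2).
[[25/29, -10/29], [-10/29, 4/29]]

The orthogonal projection onto the line spanned by a nonzero vector u = (a, b) has matrix P = (u uᵀ) / (uᵀ u) = (1/(a² + b²)) · [[a², ab], [ab, b²]].
Here u = (5, -2), so a² + b² = 25 + 4 = 29.
P = (1/29) · [[25, -10], [-10, 4]] = [[25/29, -10/29], [-10/29, 4/29]].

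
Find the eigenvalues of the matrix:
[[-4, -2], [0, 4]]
λ = -4 and λ = 4

Characteristic equation: det(A - λI) = 0
λ² - (trace)λ + (det) = 0
λ² - (0)λ + (-16) = 0
λ² - 0λ - 16 = 0
Solving: λ = -4, 4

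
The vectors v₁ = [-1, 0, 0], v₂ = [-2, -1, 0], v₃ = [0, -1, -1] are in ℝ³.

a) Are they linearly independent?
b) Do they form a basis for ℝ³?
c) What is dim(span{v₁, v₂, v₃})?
Yes independent, yes basis, dim = 3

Stack v₁, v₂, v₃ as rows of a 3×3 matrix.
[[-1, 0, 0]; [-2, -1, 0]; [0, -1, -1]] is already lower triangular with nonzero diagonal entries (-1, -1, -1), so its determinant is the product of the diagonal entries, det = (-1)·(-1)·(-1) = -1 ≠ 0, and the rows are linearly independent.
Three linearly independent vectors in ℝ³ form a basis for ℝ³, so dim(span{v₁,v₂,v₃}) = 3.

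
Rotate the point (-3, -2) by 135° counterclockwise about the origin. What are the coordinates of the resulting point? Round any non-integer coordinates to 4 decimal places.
(3.5355, -0.7071)

Rotation matrix R(θ) = [[cos θ, -sin θ], [sin θ, cos θ]]; for θ = 135°:
R = [[-√2/2, -√2/2], [√2/2, -√2/2]]
Result: R × [-3, -2]ᵀ = [-√2/2·-3 + (-√2/2)·-2, √2/2·-3 + (-√2/2)·-2]ᵀ = (3.5355, -0.7071)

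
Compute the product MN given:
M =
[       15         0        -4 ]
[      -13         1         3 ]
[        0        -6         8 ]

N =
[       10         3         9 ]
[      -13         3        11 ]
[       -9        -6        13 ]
MN =
[      186        69        83 ]
[     -170       -54       -67 ]
[        6       -66        38 ]

Matrix multiplication: (MN)[i][j] = sum over k of M[i][k] * N[k][j].
  (MN)[0][0] = (15)*(10) + (0)*(-13) + (-4)*(-9) = 186
  (MN)[0][1] = (15)*(3) + (0)*(3) + (-4)*(-6) = 69
  (MN)[0][2] = (15)*(9) + (0)*(11) + (-4)*(13) = 83
  (MN)[1][0] = (-13)*(10) + (1)*(-13) + (3)*(-9) = -170
  (MN)[1][1] = (-13)*(3) + (1)*(3) + (3)*(-6) = -54
  (MN)[1][2] = (-13)*(9) + (1)*(11) + (3)*(13) = -67
  (MN)[2][0] = (0)*(10) + (-6)*(-13) + (8)*(-9) = 6
  (MN)[2][1] = (0)*(3) + (-6)*(3) + (8)*(-6) = -66
  (MN)[2][2] = (0)*(9) + (-6)*(11) + (8)*(13) = 38
MN =
[      186        69        83 ]
[     -170       -54       -67 ]
[        6       -66        38 ]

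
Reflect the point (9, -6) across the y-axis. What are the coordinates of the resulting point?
(-9, -6)

Reflection across y-axis: (9, -6) → (-9, -6)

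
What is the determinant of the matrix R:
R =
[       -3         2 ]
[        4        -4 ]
det(R) = 4

For a 2×2 matrix [[a, b], [c, d]], det = a*d - b*c.
det(R) = (-3)*(-4) - (2)*(4) = 12 - 8 = 4.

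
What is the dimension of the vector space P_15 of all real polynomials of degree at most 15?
Dimension = 16

A polynomial of degree at most 15 can be written as a₀ + a₁x + a₂x² + … + a_15x^15, with 16 free coefficients a₀, …, a_15.
The set {1, x, x², …, x^15} is a basis: it spans P_15 (every such polynomial is a linear combination of these) and is linearly independent (a polynomial is zero iff all its coefficients are zero).
Therefore dim(P_15) = 15 + 1 = 16.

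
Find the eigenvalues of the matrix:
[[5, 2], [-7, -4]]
λ = -2 and λ = 3

Characteristic equation: det(A - λI) = 0
λ² - (trace)λ + (det) = 0
λ² - (1)λ + (-6) = 0
λ² - 1λ - 6 = 0
Solving: λ = -2, 3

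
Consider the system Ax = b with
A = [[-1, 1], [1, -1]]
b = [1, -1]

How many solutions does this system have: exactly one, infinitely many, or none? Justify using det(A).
Infinitely many solutions

det(A) = (-1)*(-1) - (1)*(1) = 0, so A is singular (column 2 is -1 times column 1).
b = [1, -1] = -1 * column 1 of A, so b lies in the column space of A.
A singular matrix whose right-hand side is in its column space gives a 1-parameter family of solutions — infinitely many.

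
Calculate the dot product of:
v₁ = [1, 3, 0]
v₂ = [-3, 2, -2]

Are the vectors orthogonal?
3, No

The dot product is the sum of products of corresponding components.
v₁·v₂ = (1)*(-3) + (3)*(2) + (0)*(-2) = -3 + 6 + 0 = 3.
Two vectors are orthogonal iff their dot product is 0; here the dot product is 3, so the vectors are not orthogonal.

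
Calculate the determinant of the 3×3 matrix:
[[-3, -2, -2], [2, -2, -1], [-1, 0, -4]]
-38

Expansion along first row:
det = -3·det([[-2,-1],[0,-4]]) - -2·det([[2,-1],[-1,-4]]) + -2·det([[2,-2],[-1,0]])
    = -3·(-2·-4 - -1·0) - -2·(2·-4 - -1·-1) + -2·(2·0 - -2·-1)
    = -3·8 - -2·-9 + -2·-2
    = -24 + -18 + 4 = -38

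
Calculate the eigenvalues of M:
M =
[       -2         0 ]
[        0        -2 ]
λ = -2, -2

Solve det(M - λI) = 0. For a 2×2 matrix the characteristic equation is λ² - (trace)λ + det = 0.
trace(M) = a + d = -2 - 2 = -4.
det(M) = a*d - b*c = (-2)*(-2) - (0)*(0) = 4 - 0 = 4.
Characteristic equation: λ² - (-4)λ + (4) = 0.
Discriminant = (-4)² - 4*(4) = 16 - 16 = 0.
λ = (-4 ± √0) / 2 = (-4 ± 0) / 2 = -2, -2.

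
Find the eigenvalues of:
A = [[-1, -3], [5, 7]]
λ = 2, 4

Solve det(A - λI) = 0. For a 2×2 matrix this is λ² - (trace)λ + det = 0.
trace(A) = -1 + 7 = 6.
det(A) = (-1)*(7) - (-3)*(5) = -7 + 15 = 8.
Characteristic equation: λ² - (6)λ + (8) = 0.
Discriminant: (6)² - 4*(8) = 36 - 32 = 4.
Roots: λ = (6 ± √4) / 2 = 2, 4.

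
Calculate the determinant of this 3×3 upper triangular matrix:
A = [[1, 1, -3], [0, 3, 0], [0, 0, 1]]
3

The determinant of a triangular matrix is the product of its diagonal entries (the off-diagonal entries above the diagonal do not affect it).
det(A) = (1) * (3) * (1) = 3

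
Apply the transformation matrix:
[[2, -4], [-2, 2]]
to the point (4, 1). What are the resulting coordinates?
(4, -6)

Matrix multiplication:
[[2, -4], [-2, 2]] × [4, 1]ᵀ
= [2×4 + -4×1, -2×4 + 2×1]ᵀ
= [4.0000, -6.0000]ᵀ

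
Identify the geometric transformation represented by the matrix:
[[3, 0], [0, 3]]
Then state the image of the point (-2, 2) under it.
uniform scaling by factor 3; image of (-2, 2) is (-6, 6)

This is a diagonal matrix with equal entries 3, so it scales both axes by the same factor 3.
The matrix [[3, 0], [0, 3]] represents: uniform scaling by factor 3.
Applying it to (-2, 2): [3·-2 + 0·2, 0·-2 + 3·2] = (-6, 6).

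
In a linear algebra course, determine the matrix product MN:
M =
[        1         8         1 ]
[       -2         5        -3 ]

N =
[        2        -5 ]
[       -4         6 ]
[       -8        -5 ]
MN =
[      -38        38 ]
[        0        55 ]

Matrix multiplication: (MN)[i][j] = sum over k of M[i][k] * N[k][j].
  (MN)[0][0] = (1)*(2) + (8)*(-4) + (1)*(-8) = -38
  (MN)[0][1] = (1)*(-5) + (8)*(6) + (1)*(-5) = 38
  (MN)[1][0] = (-2)*(2) + (5)*(-4) + (-3)*(-8) = 0
  (MN)[1][1] = (-2)*(-5) + (5)*(6) + (-3)*(-5) = 55
MN =
[      -38        38 ]
[        0        55 ]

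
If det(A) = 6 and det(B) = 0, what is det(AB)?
0

Use the multiplicative property of determinants: det(AB) = det(A)*det(B).
det(AB) = (6)*(0) = 0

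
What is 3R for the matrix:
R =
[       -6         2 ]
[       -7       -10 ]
3R =
[      -18         6 ]
[      -21       -30 ]

Scalar multiplication is elementwise: (3R)[i][j] = 3 * R[i][j].
  (3R)[0][0] = 3 * (-6) = -18
  (3R)[0][1] = 3 * (2) = 6
  (3R)[1][0] = 3 * (-7) = -21
  (3R)[1][1] = 3 * (-10) = -30
3R =
[      -18         6 ]
[      -21       -30 ]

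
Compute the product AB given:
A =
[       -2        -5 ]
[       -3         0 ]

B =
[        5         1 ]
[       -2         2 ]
AB =
[        0       -12 ]
[      -15        -3 ]

Matrix multiplication: (AB)[i][j] = sum over k of A[i][k] * B[k][j].
  (AB)[0][0] = (-2)*(5) + (-5)*(-2) = 0
  (AB)[0][1] = (-2)*(1) + (-5)*(2) = -12
  (AB)[1][0] = (-3)*(5) + (0)*(-2) = -15
  (AB)[1][1] = (-3)*(1) + (0)*(2) = -3
AB =
[        0       -12 ]
[      -15        -3 ]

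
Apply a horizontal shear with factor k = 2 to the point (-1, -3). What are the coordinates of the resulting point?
(-7, -3)

Shear matrix for horizontal shear with factor k = 2:
[[1, 2], [0, 1]]
Result: (-1, -3) → (-7, -3)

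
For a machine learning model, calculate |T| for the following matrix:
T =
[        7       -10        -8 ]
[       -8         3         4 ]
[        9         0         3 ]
det(T) = -321

Expand along row 0 (cofactor expansion): det(T) = a*(e*i - f*h) - b*(d*i - f*g) + c*(d*h - e*g), where the 3×3 is [[a, b, c], [d, e, f], [g, h, i]].
Minor M_00 = (3)*(3) - (4)*(0) = 9 - 0 = 9.
Minor M_01 = (-8)*(3) - (4)*(9) = -24 - 36 = -60.
Minor M_02 = (-8)*(0) - (3)*(9) = 0 - 27 = -27.
det(T) = (7)*(9) - (-10)*(-60) + (-8)*(-27) = 63 - 600 + 216 = -321.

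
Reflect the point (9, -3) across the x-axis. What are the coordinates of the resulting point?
(9, 3)

Reflection across x-axis: (9, -3) → (9, 3)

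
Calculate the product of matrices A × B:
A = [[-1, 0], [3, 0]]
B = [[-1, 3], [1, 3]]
[[1, -3], [-3, 9]]

Matrix multiplication:
C[0][0] = -1×-1 + 0×1 = 1
C[0][1] = -1×3 + 0×3 = -3
C[1][0] = 3×-1 + 0×1 = -3
C[1][1] = 3×3 + 0×3 = 9
Result: [[1, -3], [-3, 9]]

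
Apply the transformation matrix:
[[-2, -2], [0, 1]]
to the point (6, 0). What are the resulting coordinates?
(-12, 0)

Matrix multiplication:
[[-2, -2], [0, 1]] × [6, 0]ᵀ
= [-2×6 + -2×0, 0×6 + 1×0]ᵀ
= [-12.0000, 0.0000]ᵀ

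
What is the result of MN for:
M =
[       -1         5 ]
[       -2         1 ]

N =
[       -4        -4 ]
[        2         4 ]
MN =
[       14        24 ]
[       10        12 ]

Matrix multiplication: (MN)[i][j] = sum over k of M[i][k] * N[k][j].
  (MN)[0][0] = (-1)*(-4) + (5)*(2) = 14
  (MN)[0][1] = (-1)*(-4) + (5)*(4) = 24
  (MN)[1][0] = (-2)*(-4) + (1)*(2) = 10
  (MN)[1][1] = (-2)*(-4) + (1)*(4) = 12
MN =
[       14        24 ]
[       10        12 ]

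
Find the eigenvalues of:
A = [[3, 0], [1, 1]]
λ = 1, 3

Solve det(A - λI) = 0. For a 2×2 matrix this is λ² - (trace)λ + det = 0.
trace(A) = 3 + 1 = 4.
det(A) = (3)*(1) - (0)*(1) = 3 - 0 = 3.
Characteristic equation: λ² - (4)λ + (3) = 0.
Discriminant: (4)² - 4*(3) = 16 - 12 = 4.
Roots: λ = (4 ± √4) / 2 = 1, 3.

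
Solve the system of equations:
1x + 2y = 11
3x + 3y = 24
x = 5, y = 3

Use elimination (row reduction):
Equation 1: 1x + 2y = 11.
Equation 2: 3x + 3y = 24.
Multiply Eq1 by 3 and Eq2 by 1: 3x + 6y = 33;  3x + 3y = 24.
Subtract: (-3)y = -9, so y = 3.
Back-substitute into Eq1: 1x + 2*(3) = 11, so x = 5.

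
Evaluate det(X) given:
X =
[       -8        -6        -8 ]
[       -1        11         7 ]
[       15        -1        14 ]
det(X) = -690

Expand along row 0 (cofactor expansion): det(X) = a*(e*i - f*h) - b*(d*i - f*g) + c*(d*h - e*g), where the 3×3 is [[a, b, c], [d, e, f], [g, h, i]].
Minor M_00 = (11)*(14) - (7)*(-1) = 154 + 7 = 161.
Minor M_01 = (-1)*(14) - (7)*(15) = -14 - 105 = -119.
Minor M_02 = (-1)*(-1) - (11)*(15) = 1 - 165 = -164.
det(X) = (-8)*(161) - (-6)*(-119) + (-8)*(-164) = -1288 - 714 + 1312 = -690.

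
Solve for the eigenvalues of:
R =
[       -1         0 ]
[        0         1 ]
λ = -1, 1

Solve det(R - λI) = 0. For a 2×2 matrix the characteristic equation is λ² - (trace)λ + det = 0.
trace(R) = a + d = -1 + 1 = 0.
det(R) = a*d - b*c = (-1)*(1) - (0)*(0) = -1 - 0 = -1.
Characteristic equation: λ² - (0)λ + (-1) = 0.
Discriminant = (0)² - 4*(-1) = 0 + 4 = 4.
λ = (0 ± √4) / 2 = (0 ± 2) / 2 = -1, 1.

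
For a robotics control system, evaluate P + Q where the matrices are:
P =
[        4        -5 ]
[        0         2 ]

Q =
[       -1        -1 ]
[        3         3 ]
P + Q =
[        3        -6 ]
[        3         5 ]

Matrix addition is elementwise: (P+Q)[i][j] = P[i][j] + Q[i][j].
  (P+Q)[0][0] = (4) + (-1) = 3
  (P+Q)[0][1] = (-5) + (-1) = -6
  (P+Q)[1][0] = (0) + (3) = 3
  (P+Q)[1][1] = (2) + (3) = 5
P + Q =
[        3        -6 ]
[        3         5 ]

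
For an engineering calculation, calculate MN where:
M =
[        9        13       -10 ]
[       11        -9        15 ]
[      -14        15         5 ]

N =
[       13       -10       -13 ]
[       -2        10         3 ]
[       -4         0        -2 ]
MN =
[      131        40       -58 ]
[      101      -200      -200 ]
[     -232       290       217 ]

Matrix multiplication: (MN)[i][j] = sum over k of M[i][k] * N[k][j].
  (MN)[0][0] = (9)*(13) + (13)*(-2) + (-10)*(-4) = 131
  (MN)[0][1] = (9)*(-10) + (13)*(10) + (-10)*(0) = 40
  (MN)[0][2] = (9)*(-13) + (13)*(3) + (-10)*(-2) = -58
  (MN)[1][0] = (11)*(13) + (-9)*(-2) + (15)*(-4) = 101
  (MN)[1][1] = (11)*(-10) + (-9)*(10) + (15)*(0) = -200
  (MN)[1][2] = (11)*(-13) + (-9)*(3) + (15)*(-2) = -200
  (MN)[2][0] = (-14)*(13) + (15)*(-2) + (5)*(-4) = -232
  (MN)[2][1] = (-14)*(-10) + (15)*(10) + (5)*(0) = 290
  (MN)[2][2] = (-14)*(-13) + (15)*(3) + (5)*(-2) = 217
MN =
[      131        40       -58 ]
[      101      -200      -200 ]
[     -232       290       217 ]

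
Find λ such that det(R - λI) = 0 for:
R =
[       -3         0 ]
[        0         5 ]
λ = -3, 5

Solve det(R - λI) = 0. For a 2×2 matrix the characteristic equation is λ² - (trace)λ + det = 0.
trace(R) = a + d = -3 + 5 = 2.
det(R) = a*d - b*c = (-3)*(5) - (0)*(0) = -15 - 0 = -15.
Characteristic equation: λ² - (2)λ + (-15) = 0.
Discriminant = (2)² - 4*(-15) = 4 + 60 = 64.
λ = (2 ± √64) / 2 = (2 ± 8) / 2 = -3, 5.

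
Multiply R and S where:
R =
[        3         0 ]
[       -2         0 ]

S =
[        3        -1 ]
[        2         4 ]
RS =
[        9        -3 ]
[       -6         2 ]

Matrix multiplication: (RS)[i][j] = sum over k of R[i][k] * S[k][j].
  (RS)[0][0] = (3)*(3) + (0)*(2) = 9
  (RS)[0][1] = (3)*(-1) + (0)*(4) = -3
  (RS)[1][0] = (-2)*(3) + (0)*(2) = -6
  (RS)[1][1] = (-2)*(-1) + (0)*(4) = 2
RS =
[        9        -3 ]
[       -6         2 ]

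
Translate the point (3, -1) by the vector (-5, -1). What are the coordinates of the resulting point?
(-2, -2)

Translation by (-5, -1):
x' = 3 + -5 = -2
y' = -1 + -1 = -2
Homogeneous matrix: [[1, 0, -5], [0, 1, -1], [0, 0, 1]]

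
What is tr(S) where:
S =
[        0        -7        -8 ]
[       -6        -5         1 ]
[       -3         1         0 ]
tr(S) = 0 - 5 + 0 = -5

The trace of a square matrix is the sum of its diagonal entries.
Diagonal entries of S: S[0][0] = 0, S[1][1] = -5, S[2][2] = 0.
tr(S) = 0 - 5 + 0 = -5.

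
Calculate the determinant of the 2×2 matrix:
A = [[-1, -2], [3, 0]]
6

For A = [[a, b], [c, d]], det(A) = a*d - b*c.
det(A) = (-1)*(0) - (-2)*(3) = 0 - -6 = 6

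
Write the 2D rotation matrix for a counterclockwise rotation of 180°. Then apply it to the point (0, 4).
R = [[-1, 0], [0, -1]]; R·(0, 4) = (0, -4)

Rotation matrix formula: R(θ) = [[cos θ, -sin θ], [sin θ, cos θ]]
For θ = 180°:
cos(180°) = -1
sin(180°) = 0
R = [[-1, 0], [0, -1]]
Apply to (0, 4): [-1·0 + (0)·4, 0·0 + -1·4] = (0, -4)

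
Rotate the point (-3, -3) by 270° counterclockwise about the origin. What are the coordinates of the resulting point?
(-3, 3)

Rotation matrix R(θ) = [[cos θ, -sin θ], [sin θ, cos θ]]; for θ = 270°:
R = [[0, 1], [-1, 0]]
Result: R × [-3, -3]ᵀ = [0·-3 + (1)·-3, -1·-3 + (0)·-3]ᵀ = (-3, 3)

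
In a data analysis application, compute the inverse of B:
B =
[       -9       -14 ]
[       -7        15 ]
det(B) = -233
B⁻¹ =
[  -15/233   -14/233 ]
[   -7/233     9/233 ]

For a 2×2 matrix B = [[a, b], [c, d]] with det(B) ≠ 0, B⁻¹ = (1/det(B)) * [[d, -b], [-c, a]].
det(B) = (-9)*(15) - (-14)*(-7) = -135 - 98 = -233.
B⁻¹ = (1/-233) * [[15, 14], [7, -9]].
Dividing each entry by -233 and reducing:
B⁻¹ =
[  -15/233   -14/233 ]
[   -7/233     9/233 ]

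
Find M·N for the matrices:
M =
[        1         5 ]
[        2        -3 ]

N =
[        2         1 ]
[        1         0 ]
MN =
[        7         1 ]
[        1         2 ]

Matrix multiplication: (MN)[i][j] = sum over k of M[i][k] * N[k][j].
  (MN)[0][0] = (1)*(2) + (5)*(1) = 7
  (MN)[0][1] = (1)*(1) + (5)*(0) = 1
  (MN)[1][0] = (2)*(2) + (-3)*(1) = 1
  (MN)[1][1] = (2)*(1) + (-3)*(0) = 2
MN =
[        7         1 ]
[        1         2 ]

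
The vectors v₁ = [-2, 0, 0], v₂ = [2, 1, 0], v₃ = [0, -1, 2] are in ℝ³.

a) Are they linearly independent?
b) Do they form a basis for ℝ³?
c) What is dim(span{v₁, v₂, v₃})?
Yes independent, yes basis, dim = 3

Stack v₁, v₂, v₃ as rows of a 3×3 matrix.
[[-2, 0, 0]; [2, 1, 0]; [0, -1, 2]] is already lower triangular with nonzero diagonal entries (-2, 1, 2), so its determinant is the product of the diagonal entries, det = (-2)·(1)·(2) = -4 ≠ 0, and the rows are linearly independent.
Three linearly independent vectors in ℝ³ form a basis for ℝ³, so dim(span{v₁,v₂,v₃}) = 3.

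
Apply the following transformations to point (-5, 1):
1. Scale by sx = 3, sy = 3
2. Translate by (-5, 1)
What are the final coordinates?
(-20, 4)

Step 1: Scale (-5, 1) by (sx, sy) = (3, 3) → (-15, 3)
Step 2: Translate by (-5, 1) → (-20, 4)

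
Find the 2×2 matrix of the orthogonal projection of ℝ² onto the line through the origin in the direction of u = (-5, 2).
[[25/29, -10/29], [-10/29, 4/29]]

The orthogonal projection onto the line spanned by a nonzero vector u = (a, b) has matrix P = (u uᵀ) / (uᵀ u) = (1/(a² + b²)) · [[a², ab], [ab, b²]].
Here u = (-5, 2), so a² + b² = 25 + 4 = 29.
P = (1/29) · [[25, -10], [-10, 4]] = [[25/29, -10/29], [-10/29, 4/29]].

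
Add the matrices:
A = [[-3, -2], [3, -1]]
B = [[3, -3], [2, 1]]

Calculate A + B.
[[0, -5], [5, 0]]

Add corresponding elements:
(-3)+(3)=0
(-2)+(-3)=-5
(3)+(2)=5
(-1)+(1)=0
A + B = [[0, -5], [5, 0]]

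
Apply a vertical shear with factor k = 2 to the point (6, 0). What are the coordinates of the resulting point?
(6, 12)

Shear matrix for vertical shear with factor k = 2:
[[1, 0], [2, 1]]
Result: (6, 0) → (6, 12)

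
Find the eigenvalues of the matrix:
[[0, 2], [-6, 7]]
λ = 3 and λ = 4

Characteristic equation: det(A - λI) = 0
λ² - (trace)λ + (det) = 0
λ² - (7)λ + (12) = 0
λ² - 7λ + 12 = 0
Solving: λ = 3, 4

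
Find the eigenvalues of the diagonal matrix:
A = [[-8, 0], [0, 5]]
λ₁ = -8, λ₂ = 5

The characteristic polynomial of A is det(A - λI) = (-8 - λ)(5 - λ) = 0.
The roots are λ = -8 and λ = 5, so the eigenvalues are the diagonal entries.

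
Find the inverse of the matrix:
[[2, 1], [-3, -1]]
[[-1, -1], [3, 2]]

For [[a,b],[c,d]], inverse = (1/det)·[[d,-b],[-c,a]]
det = 2·-1 - 1·-3 = 1
Inverse = (1/1)·[[-1, -1], [3, 2]]
        = [[-1, -1], [3, 2]]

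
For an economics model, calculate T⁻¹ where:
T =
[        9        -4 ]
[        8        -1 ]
det(T) = 23
T⁻¹ =
[    -1/23      4/23 ]
[    -8/23      9/23 ]

For a 2×2 matrix T = [[a, b], [c, d]] with det(T) ≠ 0, T⁻¹ = (1/det(T)) * [[d, -b], [-c, a]].
det(T) = (9)*(-1) - (-4)*(8) = -9 + 32 = 23.
T⁻¹ = (1/23) * [[-1, 4], [-8, 9]].
Dividing each entry by 23 and reducing:
T⁻¹ =
[    -1/23      4/23 ]
[    -8/23      9/23 ]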